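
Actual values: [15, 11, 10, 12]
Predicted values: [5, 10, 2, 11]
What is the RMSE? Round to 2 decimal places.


MSE = 41.5000. RMSE = sqrt(41.5000) = 6.44.

6.44


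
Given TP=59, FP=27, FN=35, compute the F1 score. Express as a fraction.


Precision = 59/86 = 59/86. Recall = 59/94 = 59/94. F1 = 2*P*R/(P+R) = 59/90.

59/90


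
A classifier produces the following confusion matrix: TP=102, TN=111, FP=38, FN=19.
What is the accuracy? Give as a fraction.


Accuracy = (TP + TN) / (TP + TN + FP + FN) = (102 + 111) / 270 = 71/90.

71/90


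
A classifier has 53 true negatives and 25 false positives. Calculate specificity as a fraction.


Specificity = TN / (TN + FP) = 53 / 78 = 53/78.

53/78


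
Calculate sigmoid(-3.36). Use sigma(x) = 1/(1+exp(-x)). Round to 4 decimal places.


sigma(-3.36) = 1/(1+e^(3.36)) = 1/(1+28.789191) = 1/29.789191 = 0.0336.

0.0336


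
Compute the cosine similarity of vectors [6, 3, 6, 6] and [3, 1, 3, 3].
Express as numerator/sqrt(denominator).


dot = 57. |a|^2 = 117, |b|^2 = 28. cos = 57/sqrt(3276).

57/sqrt(3276)


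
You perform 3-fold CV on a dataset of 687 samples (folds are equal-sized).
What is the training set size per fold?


Each validation fold has 687/3 = 229 samples. Training set = 687 - 229 = 458.

458


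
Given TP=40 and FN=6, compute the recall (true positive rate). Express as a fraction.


Recall = TP / (TP + FN) = 40 / 46 = 20/23.

20/23


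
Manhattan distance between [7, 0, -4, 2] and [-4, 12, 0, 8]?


d = sum of absolute differences: |7--4|=11 + |0-12|=12 + |-4-0|=4 + |2-8|=6 = 33.

33


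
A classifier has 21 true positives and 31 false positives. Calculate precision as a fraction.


Precision = TP / (TP + FP) = 21 / 52 = 21/52.

21/52


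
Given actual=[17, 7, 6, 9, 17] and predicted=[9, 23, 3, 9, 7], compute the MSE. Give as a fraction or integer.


MSE = (1/5) * ((17-9)^2=64 + (7-23)^2=256 + (6-3)^2=9 + (9-9)^2=0 + (17-7)^2=100). Sum = 429. MSE = 429/5.

429/5


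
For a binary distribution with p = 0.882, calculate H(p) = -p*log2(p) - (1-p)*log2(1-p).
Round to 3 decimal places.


H = -0.882*log2(0.882) - 0.118*log2(0.118) = 0.524.

0.524


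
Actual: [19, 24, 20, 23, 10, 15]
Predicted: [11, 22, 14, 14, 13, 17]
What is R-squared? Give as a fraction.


Mean(y) = 37/2. SS_res = 198. SS_tot = 275/2. R^2 = 1 - 198/(275/2) = -11/25.

-11/25


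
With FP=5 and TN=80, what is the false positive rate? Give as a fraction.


FPR = FP / (FP + TN) = 5 / 85 = 1/17.

1/17


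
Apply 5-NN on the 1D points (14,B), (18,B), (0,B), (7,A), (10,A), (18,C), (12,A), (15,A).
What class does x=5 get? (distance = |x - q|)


Distances: |14-5|=9, |18-5|=13, |0-5|=5, |7-5|=2, |10-5|=5, |18-5|=13, |12-5|=7, |15-5|=10. 5 nearest: (7,A), (10,A), (0,B), (12,A), (14,B). Counts: {'A': 3, 'B': 2}. Majority class: A.

A


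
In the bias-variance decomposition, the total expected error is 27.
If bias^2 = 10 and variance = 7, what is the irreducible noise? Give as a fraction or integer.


Total error = bias^2 + variance + irreducible noise. So irreducible noise = 27 - 10 - 7 = 10.

10


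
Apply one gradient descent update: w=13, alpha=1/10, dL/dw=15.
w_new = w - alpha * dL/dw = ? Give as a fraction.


w_new = 13 - 1/10 * 15 = 13 - 3/2 = 23/2.

23/2


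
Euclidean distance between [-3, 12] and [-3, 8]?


d = sqrt(sum of squared differences). (-3--3)^2=0, (12-8)^2=16. Sum = 16.

4


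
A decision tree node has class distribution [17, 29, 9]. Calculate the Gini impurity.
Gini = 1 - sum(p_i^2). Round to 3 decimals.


Total = 55. Proportions: 17/55, 29/55, 9/55. sum(p_i^2) = 0.4003. Gini = 1 - 0.4003 = 0.5997, which rounds to 0.600.

0.600


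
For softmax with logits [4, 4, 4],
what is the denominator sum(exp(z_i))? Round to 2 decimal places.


Denom = e^4=54.5982 + e^4=54.5982 + e^4=54.5982. Sum = 163.7946, which rounds to 163.79.

163.79


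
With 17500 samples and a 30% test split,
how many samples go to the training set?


Test set = 17500 * 30% = 5250. Training set = 17500 - 5250 = 12250.

12250


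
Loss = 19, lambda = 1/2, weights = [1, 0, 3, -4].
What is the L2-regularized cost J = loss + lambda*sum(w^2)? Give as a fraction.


L2 sq norm = sum(w^2) = 26. J = 19 + 1/2 * 26 = 32.

32


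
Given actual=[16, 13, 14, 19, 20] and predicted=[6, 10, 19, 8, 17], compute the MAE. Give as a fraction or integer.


MAE = (1/5) * (|16-6|=10 + |13-10|=3 + |14-19|=5 + |19-8|=11 + |20-17|=3). Sum = 32. MAE = 32/5.

32/5


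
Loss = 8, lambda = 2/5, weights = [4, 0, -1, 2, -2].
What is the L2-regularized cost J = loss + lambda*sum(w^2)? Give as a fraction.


L2 sq norm = sum(w^2) = 25. J = 8 + 2/5 * 25 = 18.

18


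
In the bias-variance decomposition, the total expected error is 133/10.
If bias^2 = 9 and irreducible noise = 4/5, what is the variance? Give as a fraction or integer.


Total error = bias^2 + variance + irreducible noise. So variance = 133/10 - 9 - 4/5 = 7/2.

7/2


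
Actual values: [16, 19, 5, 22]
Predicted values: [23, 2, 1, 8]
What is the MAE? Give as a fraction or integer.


MAE = (1/4) * (|16-23|=7 + |19-2|=17 + |5-1|=4 + |22-8|=14). Sum = 42. MAE = 21/2.

21/2


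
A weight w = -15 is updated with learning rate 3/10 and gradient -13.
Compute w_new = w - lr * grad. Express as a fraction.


w_new = -15 - 3/10 * -13 = -15 - -39/10 = -111/10.

-111/10


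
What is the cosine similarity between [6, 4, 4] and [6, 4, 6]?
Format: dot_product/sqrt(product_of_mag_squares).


dot = 76. |a|^2 = 68, |b|^2 = 88. cos = 76/sqrt(5984).

76/sqrt(5984)


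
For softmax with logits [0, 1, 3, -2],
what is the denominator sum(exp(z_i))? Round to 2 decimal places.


Denom = e^0=1.0000 + e^1=2.7183 + e^3=20.0855 + e^-2=0.1353. Sum = 23.9391, which rounds to 23.94.

23.94


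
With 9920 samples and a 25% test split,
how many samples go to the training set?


Test set = 9920 * 25% = 2480. Training set = 9920 - 2480 = 7440.

7440


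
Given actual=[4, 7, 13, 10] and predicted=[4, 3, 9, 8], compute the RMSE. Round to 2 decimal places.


MSE = 9.0000. RMSE = sqrt(9.0000) = 3.00.

3.00


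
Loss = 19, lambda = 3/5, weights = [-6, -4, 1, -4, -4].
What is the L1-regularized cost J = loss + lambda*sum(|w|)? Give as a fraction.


L1 norm = sum(|w|) = 19. J = 19 + 3/5 * 19 = 152/5.

152/5


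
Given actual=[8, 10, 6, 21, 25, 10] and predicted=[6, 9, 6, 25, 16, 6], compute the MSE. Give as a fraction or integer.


MSE = (1/6) * ((8-6)^2=4 + (10-9)^2=1 + (6-6)^2=0 + (21-25)^2=16 + (25-16)^2=81 + (10-6)^2=16). Sum = 118. MSE = 59/3.

59/3


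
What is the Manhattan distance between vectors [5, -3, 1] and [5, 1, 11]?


d = sum of absolute differences: |5-5|=0 + |-3-1|=4 + |1-11|=10 = 14.

14


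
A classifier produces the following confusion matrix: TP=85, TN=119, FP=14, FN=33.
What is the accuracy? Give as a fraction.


Accuracy = (TP + TN) / (TP + TN + FP + FN) = (85 + 119) / 251 = 204/251.

204/251


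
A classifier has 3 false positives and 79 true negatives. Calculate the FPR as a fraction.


FPR = FP / (FP + TN) = 3 / 82 = 3/82.

3/82


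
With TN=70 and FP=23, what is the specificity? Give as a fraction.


Specificity = TN / (TN + FP) = 70 / 93 = 70/93.

70/93


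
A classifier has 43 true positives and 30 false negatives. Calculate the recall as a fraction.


Recall = TP / (TP + FN) = 43 / 73 = 43/73.

43/73


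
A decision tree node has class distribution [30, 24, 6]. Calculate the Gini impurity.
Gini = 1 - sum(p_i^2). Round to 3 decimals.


Total = 60. Proportions: 30/60, 24/60, 6/60. sum(p_i^2) = 0.4200. Gini = 1 - 0.4200 = 0.5800, which rounds to 0.580.

0.580


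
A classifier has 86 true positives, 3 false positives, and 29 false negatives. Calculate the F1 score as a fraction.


Precision = 86/89 = 86/89. Recall = 86/115 = 86/115. F1 = 2*P*R/(P+R) = 43/51.

43/51


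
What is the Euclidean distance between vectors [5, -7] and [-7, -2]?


d = sqrt(sum of squared differences). (5--7)^2=144, (-7--2)^2=25. Sum = 169.

13


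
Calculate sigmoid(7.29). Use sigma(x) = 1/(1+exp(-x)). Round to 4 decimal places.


sigma(7.29) = 1/(1+e^(-7.29)) = 1/(1+0.000682) = 1/1.000682 = 0.9993.

0.9993


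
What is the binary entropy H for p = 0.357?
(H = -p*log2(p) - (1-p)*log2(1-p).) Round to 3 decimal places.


H = -0.357*log2(0.357) - 0.643*log2(0.643) = 0.940.

0.940


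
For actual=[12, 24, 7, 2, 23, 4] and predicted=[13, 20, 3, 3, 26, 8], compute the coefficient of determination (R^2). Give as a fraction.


Mean(y) = 12. SS_res = 59. SS_tot = 454. R^2 = 1 - 59/(454) = 395/454.

395/454


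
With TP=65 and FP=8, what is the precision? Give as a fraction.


Precision = TP / (TP + FP) = 65 / 73 = 65/73.

65/73


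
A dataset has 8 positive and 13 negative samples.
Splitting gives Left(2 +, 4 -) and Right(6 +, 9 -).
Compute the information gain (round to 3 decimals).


H(parent) = 0.9587. H(left) = 0.9183, H(right) = 0.9710. Weighted = (6/21)*0.9183 + (15/21)*0.9710 = 0.9559. IG = 0.9587 - 0.9559 = 0.0028, which rounds to 0.003.

0.003


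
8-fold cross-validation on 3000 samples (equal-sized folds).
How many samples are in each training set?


Each validation fold has 3000/8 = 375 samples. Training set = 3000 - 375 = 2625.

2625


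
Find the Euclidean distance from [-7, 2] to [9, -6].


d = sqrt(sum of squared differences). (-7-9)^2=256, (2--6)^2=64. Sum = 320.

sqrt(320)


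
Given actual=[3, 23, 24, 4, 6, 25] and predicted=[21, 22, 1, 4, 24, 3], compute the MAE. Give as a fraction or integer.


MAE = (1/6) * (|3-21|=18 + |23-22|=1 + |24-1|=23 + |4-4|=0 + |6-24|=18 + |25-3|=22). Sum = 82. MAE = 41/3.

41/3


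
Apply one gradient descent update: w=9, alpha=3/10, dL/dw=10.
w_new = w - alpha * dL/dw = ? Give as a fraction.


w_new = 9 - 3/10 * 10 = 9 - 3 = 6.

6


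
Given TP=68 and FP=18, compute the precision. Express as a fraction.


Precision = TP / (TP + FP) = 68 / 86 = 34/43.

34/43


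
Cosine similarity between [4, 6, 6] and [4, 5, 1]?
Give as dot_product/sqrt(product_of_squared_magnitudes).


dot = 52. |a|^2 = 88, |b|^2 = 42. cos = 52/sqrt(3696).

52/sqrt(3696)


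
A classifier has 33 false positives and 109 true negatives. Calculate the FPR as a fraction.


FPR = FP / (FP + TN) = 33 / 142 = 33/142.

33/142


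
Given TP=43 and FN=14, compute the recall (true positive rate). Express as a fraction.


Recall = TP / (TP + FN) = 43 / 57 = 43/57.

43/57


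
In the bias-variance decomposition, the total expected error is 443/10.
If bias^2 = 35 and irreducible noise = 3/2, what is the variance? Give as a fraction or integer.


Total error = bias^2 + variance + irreducible noise. So variance = 443/10 - 35 - 3/2 = 39/5.

39/5


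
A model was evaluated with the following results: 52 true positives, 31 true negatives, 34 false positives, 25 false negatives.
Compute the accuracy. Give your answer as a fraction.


Accuracy = (TP + TN) / (TP + TN + FP + FN) = (52 + 31) / 142 = 83/142.

83/142


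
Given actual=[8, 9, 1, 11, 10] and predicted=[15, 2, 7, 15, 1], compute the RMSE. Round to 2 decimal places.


MSE = 46.2000. RMSE = sqrt(46.2000) = 6.80.

6.80


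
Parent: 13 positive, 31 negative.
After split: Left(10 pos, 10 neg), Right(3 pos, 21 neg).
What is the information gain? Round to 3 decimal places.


H(parent) = 0.8757. H(left) = 1.0000, H(right) = 0.5436. Weighted = (20/44)*1.0000 + (24/44)*0.5436 = 0.7511. IG = 0.8757 - 0.7511 = 0.1246, which rounds to 0.125.

0.125


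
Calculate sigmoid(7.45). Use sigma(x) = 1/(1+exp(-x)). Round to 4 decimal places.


sigma(7.45) = 1/(1+e^(-7.45)) = 1/(1+0.000581) = 1/1.000581 = 0.9994.

0.9994


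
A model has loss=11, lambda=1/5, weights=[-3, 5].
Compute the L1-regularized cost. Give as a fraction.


L1 norm = sum(|w|) = 8. J = 11 + 1/5 * 8 = 63/5.

63/5


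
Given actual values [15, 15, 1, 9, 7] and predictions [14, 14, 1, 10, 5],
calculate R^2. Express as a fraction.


Mean(y) = 47/5. SS_res = 7. SS_tot = 696/5. R^2 = 1 - 7/(696/5) = 661/696.

661/696


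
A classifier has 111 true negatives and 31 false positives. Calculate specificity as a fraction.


Specificity = TN / (TN + FP) = 111 / 142 = 111/142.

111/142


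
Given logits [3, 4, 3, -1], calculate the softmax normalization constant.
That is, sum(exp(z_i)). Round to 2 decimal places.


Denom = e^3=20.0855 + e^4=54.5982 + e^3=20.0855 + e^-1=0.3679. Sum = 95.1371, which rounds to 95.14.

95.14


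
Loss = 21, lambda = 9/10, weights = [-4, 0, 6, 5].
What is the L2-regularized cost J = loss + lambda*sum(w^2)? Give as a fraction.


L2 sq norm = sum(w^2) = 77. J = 21 + 9/10 * 77 = 903/10.

903/10


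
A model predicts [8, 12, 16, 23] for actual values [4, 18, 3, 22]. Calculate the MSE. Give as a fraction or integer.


MSE = (1/4) * ((4-8)^2=16 + (18-12)^2=36 + (3-16)^2=169 + (22-23)^2=1). Sum = 222. MSE = 111/2.

111/2


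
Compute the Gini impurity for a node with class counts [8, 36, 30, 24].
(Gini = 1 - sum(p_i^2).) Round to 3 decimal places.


Total = 98. Proportions: 8/98, 36/98, 30/98, 24/98. sum(p_i^2) = 0.2953. Gini = 1 - 0.2953 = 0.7047, which rounds to 0.705.

0.705


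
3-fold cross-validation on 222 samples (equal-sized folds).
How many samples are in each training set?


Each validation fold has 222/3 = 74 samples. Training set = 222 - 74 = 148.

148


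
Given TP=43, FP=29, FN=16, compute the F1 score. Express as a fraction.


Precision = 43/72 = 43/72. Recall = 43/59 = 43/59. F1 = 2*P*R/(P+R) = 86/131.

86/131


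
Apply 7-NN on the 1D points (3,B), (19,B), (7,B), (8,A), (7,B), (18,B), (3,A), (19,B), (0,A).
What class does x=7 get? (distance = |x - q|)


Distances: |3-7|=4, |19-7|=12, |7-7|=0, |8-7|=1, |7-7|=0, |18-7|=11, |3-7|=4, |19-7|=12, |0-7|=7. 7 nearest: (7,B), (7,B), (8,A), (3,A), (3,B), (0,A), (18,B). Counts: {'B': 4, 'A': 3}. Majority class: B.

B


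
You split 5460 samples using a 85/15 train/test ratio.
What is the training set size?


Test set = 5460 * 15% = 819. Training set = 5460 - 819 = 4641.

4641


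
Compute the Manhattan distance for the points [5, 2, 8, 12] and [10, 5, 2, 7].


d = sum of absolute differences: |5-10|=5 + |2-5|=3 + |8-2|=6 + |12-7|=5 = 19.

19


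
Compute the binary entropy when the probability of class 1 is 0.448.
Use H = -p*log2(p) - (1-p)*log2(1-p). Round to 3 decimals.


H = -0.448*log2(0.448) - 0.552*log2(0.552) = 0.992.

0.992


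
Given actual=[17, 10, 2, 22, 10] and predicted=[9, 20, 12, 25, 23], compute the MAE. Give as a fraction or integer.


MAE = (1/5) * (|17-9|=8 + |10-20|=10 + |2-12|=10 + |22-25|=3 + |10-23|=13). Sum = 44. MAE = 44/5.

44/5


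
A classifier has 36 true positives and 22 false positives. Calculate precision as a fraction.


Precision = TP / (TP + FP) = 36 / 58 = 18/29.

18/29


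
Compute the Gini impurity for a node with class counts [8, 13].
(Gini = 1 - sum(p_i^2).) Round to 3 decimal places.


Total = 21. Proportions: 8/21, 13/21. sum(p_i^2) = 0.5283. Gini = 1 - 0.5283 = 0.4717, which rounds to 0.472.

0.472


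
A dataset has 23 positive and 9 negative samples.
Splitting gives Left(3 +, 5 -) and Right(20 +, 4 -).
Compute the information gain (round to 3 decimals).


H(parent) = 0.8571. H(left) = 0.9544, H(right) = 0.6500. Weighted = (8/32)*0.9544 + (24/32)*0.6500 = 0.7261. IG = 0.8571 - 0.7261 = 0.1310, which rounds to 0.131.

0.131


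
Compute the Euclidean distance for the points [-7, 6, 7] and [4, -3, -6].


d = sqrt(sum of squared differences). (-7-4)^2=121, (6--3)^2=81, (7--6)^2=169. Sum = 371.

sqrt(371)


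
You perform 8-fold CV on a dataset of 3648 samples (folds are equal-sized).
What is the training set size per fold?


Each validation fold has 3648/8 = 456 samples. Training set = 3648 - 456 = 3192.

3192


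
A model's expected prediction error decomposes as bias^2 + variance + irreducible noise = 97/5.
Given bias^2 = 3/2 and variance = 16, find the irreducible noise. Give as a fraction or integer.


Total error = bias^2 + variance + irreducible noise. So irreducible noise = 97/5 - 3/2 - 16 = 19/10.

19/10


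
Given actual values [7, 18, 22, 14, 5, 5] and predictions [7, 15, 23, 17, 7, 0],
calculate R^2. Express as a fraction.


Mean(y) = 71/6. SS_res = 48. SS_tot = 1577/6. R^2 = 1 - 48/(1577/6) = 1289/1577.

1289/1577


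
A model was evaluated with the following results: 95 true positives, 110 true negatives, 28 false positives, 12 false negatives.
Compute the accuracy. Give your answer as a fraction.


Accuracy = (TP + TN) / (TP + TN + FP + FN) = (95 + 110) / 245 = 41/49.

41/49


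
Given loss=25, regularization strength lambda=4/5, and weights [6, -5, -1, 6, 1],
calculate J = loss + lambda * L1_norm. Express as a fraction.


L1 norm = sum(|w|) = 19. J = 25 + 4/5 * 19 = 201/5.

201/5


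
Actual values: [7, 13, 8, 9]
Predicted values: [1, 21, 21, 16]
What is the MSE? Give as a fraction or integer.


MSE = (1/4) * ((7-1)^2=36 + (13-21)^2=64 + (8-21)^2=169 + (9-16)^2=49). Sum = 318. MSE = 159/2.

159/2


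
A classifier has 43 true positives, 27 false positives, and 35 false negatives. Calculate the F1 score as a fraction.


Precision = 43/70 = 43/70. Recall = 43/78 = 43/78. F1 = 2*P*R/(P+R) = 43/74.

43/74


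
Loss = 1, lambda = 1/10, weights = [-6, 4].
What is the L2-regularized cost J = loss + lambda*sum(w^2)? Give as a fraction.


L2 sq norm = sum(w^2) = 52. J = 1 + 1/10 * 52 = 31/5.

31/5


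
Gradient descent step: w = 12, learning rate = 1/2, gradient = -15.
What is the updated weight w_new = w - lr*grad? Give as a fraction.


w_new = 12 - 1/2 * -15 = 12 - -15/2 = 39/2.

39/2


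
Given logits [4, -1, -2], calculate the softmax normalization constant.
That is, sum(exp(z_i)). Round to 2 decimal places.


Denom = e^4=54.5982 + e^-1=0.3679 + e^-2=0.1353. Sum = 55.1014, which rounds to 55.10.

55.10


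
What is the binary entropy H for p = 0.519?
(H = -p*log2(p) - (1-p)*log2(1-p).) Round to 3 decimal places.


H = -0.519*log2(0.519) - 0.481*log2(0.481) = 0.999.

0.999


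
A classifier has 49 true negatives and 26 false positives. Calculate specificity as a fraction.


Specificity = TN / (TN + FP) = 49 / 75 = 49/75.

49/75


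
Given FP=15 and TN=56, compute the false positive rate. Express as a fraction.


FPR = FP / (FP + TN) = 15 / 71 = 15/71.

15/71


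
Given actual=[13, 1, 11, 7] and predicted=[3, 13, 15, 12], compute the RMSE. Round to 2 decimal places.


MSE = 71.2500. RMSE = sqrt(71.2500) = 8.44.

8.44


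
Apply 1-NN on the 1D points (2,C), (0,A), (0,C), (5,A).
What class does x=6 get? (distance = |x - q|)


Distances: |2-6|=4, |0-6|=6, |0-6|=6, |5-6|=1. 1 nearest: (5,A). Counts: {'A': 1}. Majority class: A.

A


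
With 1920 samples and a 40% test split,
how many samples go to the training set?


Test set = 1920 * 40% = 768. Training set = 1920 - 768 = 1152.

1152


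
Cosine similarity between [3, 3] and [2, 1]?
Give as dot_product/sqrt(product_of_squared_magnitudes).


dot = 9. |a|^2 = 18, |b|^2 = 5. cos = 9/sqrt(90).

9/sqrt(90)


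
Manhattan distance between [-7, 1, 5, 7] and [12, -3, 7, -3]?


d = sum of absolute differences: |-7-12|=19 + |1--3|=4 + |5-7|=2 + |7--3|=10 = 35.

35


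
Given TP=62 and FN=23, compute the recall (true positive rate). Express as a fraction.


Recall = TP / (TP + FN) = 62 / 85 = 62/85.

62/85


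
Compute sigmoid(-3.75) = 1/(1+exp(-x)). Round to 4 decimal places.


sigma(-3.75) = 1/(1+e^(3.75)) = 1/(1+42.521082) = 1/43.521082 = 0.0230.

0.0230


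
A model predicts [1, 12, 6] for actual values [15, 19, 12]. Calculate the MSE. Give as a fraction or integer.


MSE = (1/3) * ((15-1)^2=196 + (19-12)^2=49 + (12-6)^2=36). Sum = 281. MSE = 281/3.

281/3


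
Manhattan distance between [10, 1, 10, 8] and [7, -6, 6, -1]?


d = sum of absolute differences: |10-7|=3 + |1--6|=7 + |10-6|=4 + |8--1|=9 = 23.

23


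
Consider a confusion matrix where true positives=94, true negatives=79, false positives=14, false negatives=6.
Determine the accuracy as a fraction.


Accuracy = (TP + TN) / (TP + TN + FP + FN) = (94 + 79) / 193 = 173/193.

173/193


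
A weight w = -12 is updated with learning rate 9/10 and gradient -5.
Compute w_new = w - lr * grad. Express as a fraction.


w_new = -12 - 9/10 * -5 = -12 - -9/2 = -15/2.

-15/2


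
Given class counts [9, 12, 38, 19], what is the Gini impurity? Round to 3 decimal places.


Total = 78. Proportions: 9/78, 12/78, 38/78, 19/78. sum(p_i^2) = 0.3337. Gini = 1 - 0.3337 = 0.6663, which rounds to 0.666.

0.666


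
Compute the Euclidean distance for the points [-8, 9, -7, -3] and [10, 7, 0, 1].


d = sqrt(sum of squared differences). (-8-10)^2=324, (9-7)^2=4, (-7-0)^2=49, (-3-1)^2=16. Sum = 393.

sqrt(393)


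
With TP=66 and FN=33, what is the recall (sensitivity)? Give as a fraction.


Recall = TP / (TP + FN) = 66 / 99 = 2/3.

2/3


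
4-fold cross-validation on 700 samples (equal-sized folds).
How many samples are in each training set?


Each validation fold has 700/4 = 175 samples. Training set = 700 - 175 = 525.

525


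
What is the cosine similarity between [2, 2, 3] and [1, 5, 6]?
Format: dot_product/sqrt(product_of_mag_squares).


dot = 30. |a|^2 = 17, |b|^2 = 62. cos = 30/sqrt(1054).

30/sqrt(1054)


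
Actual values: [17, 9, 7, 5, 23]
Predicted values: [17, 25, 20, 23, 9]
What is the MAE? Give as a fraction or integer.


MAE = (1/5) * (|17-17|=0 + |9-25|=16 + |7-20|=13 + |5-23|=18 + |23-9|=14). Sum = 61. MAE = 61/5.

61/5


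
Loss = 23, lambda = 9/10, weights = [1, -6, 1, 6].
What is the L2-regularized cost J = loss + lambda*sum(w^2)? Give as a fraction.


L2 sq norm = sum(w^2) = 74. J = 23 + 9/10 * 74 = 448/5.

448/5


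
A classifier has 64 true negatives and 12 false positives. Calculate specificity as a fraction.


Specificity = TN / (TN + FP) = 64 / 76 = 16/19.

16/19


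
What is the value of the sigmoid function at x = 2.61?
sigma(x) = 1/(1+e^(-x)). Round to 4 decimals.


sigma(2.61) = 1/(1+e^(-2.61)) = 1/(1+0.073535) = 1/1.073535 = 0.9315.

0.9315


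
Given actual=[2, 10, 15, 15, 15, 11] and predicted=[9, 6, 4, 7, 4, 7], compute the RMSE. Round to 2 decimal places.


MSE = 64.5000. RMSE = sqrt(64.5000) = 8.03.

8.03


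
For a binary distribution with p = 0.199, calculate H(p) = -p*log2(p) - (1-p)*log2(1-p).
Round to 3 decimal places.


H = -0.199*log2(0.199) - 0.801*log2(0.801) = 0.720.

0.720


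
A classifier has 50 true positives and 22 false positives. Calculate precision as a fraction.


Precision = TP / (TP + FP) = 50 / 72 = 25/36.

25/36


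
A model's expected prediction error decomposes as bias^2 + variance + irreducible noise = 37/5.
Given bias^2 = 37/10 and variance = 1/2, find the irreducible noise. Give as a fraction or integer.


Total error = bias^2 + variance + irreducible noise. So irreducible noise = 37/5 - 37/10 - 1/2 = 16/5.

16/5


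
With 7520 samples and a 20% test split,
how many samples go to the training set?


Test set = 7520 * 20% = 1504. Training set = 7520 - 1504 = 6016.

6016


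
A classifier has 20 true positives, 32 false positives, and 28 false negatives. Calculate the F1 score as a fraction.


Precision = 20/52 = 5/13. Recall = 20/48 = 5/12. F1 = 2*P*R/(P+R) = 2/5.

2/5


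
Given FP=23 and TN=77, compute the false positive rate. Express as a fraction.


FPR = FP / (FP + TN) = 23 / 100 = 23/100.

23/100


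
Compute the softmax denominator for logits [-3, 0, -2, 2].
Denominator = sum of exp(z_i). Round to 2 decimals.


Denom = e^-3=0.0498 + e^0=1.0000 + e^-2=0.1353 + e^2=7.3891. Sum = 8.5742, which rounds to 8.57.

8.57


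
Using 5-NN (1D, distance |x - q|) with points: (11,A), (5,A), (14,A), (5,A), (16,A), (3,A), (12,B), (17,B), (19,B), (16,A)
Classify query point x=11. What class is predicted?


Distances: |11-11|=0, |5-11|=6, |14-11|=3, |5-11|=6, |16-11|=5, |3-11|=8, |12-11|=1, |17-11|=6, |19-11|=8, |16-11|=5. 5 nearest: (11,A), (12,B), (14,A), (16,A), (16,A). Counts: {'A': 4, 'B': 1}. Majority class: A.

A


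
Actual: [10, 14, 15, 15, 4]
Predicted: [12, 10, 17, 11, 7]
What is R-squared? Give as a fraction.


Mean(y) = 58/5. SS_res = 49. SS_tot = 446/5. R^2 = 1 - 49/(446/5) = 201/446.

201/446


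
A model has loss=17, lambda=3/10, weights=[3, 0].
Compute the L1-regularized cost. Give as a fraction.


L1 norm = sum(|w|) = 3. J = 17 + 3/10 * 3 = 179/10.

179/10


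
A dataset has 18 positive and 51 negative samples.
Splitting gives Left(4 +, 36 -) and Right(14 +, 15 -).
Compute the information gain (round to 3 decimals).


H(parent) = 0.8281. H(left) = 0.4690, H(right) = 0.9991. Weighted = (40/69)*0.4690 + (29/69)*0.9991 = 0.6918. IG = 0.8281 - 0.6918 = 0.1363, which rounds to 0.136.

0.136


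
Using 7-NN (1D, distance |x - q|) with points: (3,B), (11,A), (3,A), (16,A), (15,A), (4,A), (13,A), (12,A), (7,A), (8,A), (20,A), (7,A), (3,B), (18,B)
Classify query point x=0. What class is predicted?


Distances: |3-0|=3, |11-0|=11, |3-0|=3, |16-0|=16, |15-0|=15, |4-0|=4, |13-0|=13, |12-0|=12, |7-0|=7, |8-0|=8, |20-0|=20, |7-0|=7, |3-0|=3, |18-0|=18. 7 nearest: (3,A), (3,B), (3,B), (4,A), (7,A), (7,A), (8,A). Counts: {'A': 5, 'B': 2}. Majority class: A.

A


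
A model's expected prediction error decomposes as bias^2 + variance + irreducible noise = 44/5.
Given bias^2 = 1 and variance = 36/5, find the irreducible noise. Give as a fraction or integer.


Total error = bias^2 + variance + irreducible noise. So irreducible noise = 44/5 - 1 - 36/5 = 3/5.

3/5


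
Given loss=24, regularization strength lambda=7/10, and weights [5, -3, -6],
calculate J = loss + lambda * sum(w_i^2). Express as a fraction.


L2 sq norm = sum(w^2) = 70. J = 24 + 7/10 * 70 = 73.

73


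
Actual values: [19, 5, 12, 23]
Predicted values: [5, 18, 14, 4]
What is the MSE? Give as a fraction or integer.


MSE = (1/4) * ((19-5)^2=196 + (5-18)^2=169 + (12-14)^2=4 + (23-4)^2=361). Sum = 730. MSE = 365/2.

365/2


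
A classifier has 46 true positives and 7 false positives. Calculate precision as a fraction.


Precision = TP / (TP + FP) = 46 / 53 = 46/53.

46/53


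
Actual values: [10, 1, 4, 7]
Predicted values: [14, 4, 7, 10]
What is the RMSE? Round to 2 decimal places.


MSE = 10.7500. RMSE = sqrt(10.7500) = 3.28.

3.28


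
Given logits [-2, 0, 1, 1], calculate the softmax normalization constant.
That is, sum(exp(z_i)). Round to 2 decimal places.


Denom = e^-2=0.1353 + e^0=1.0000 + e^1=2.7183 + e^1=2.7183. Sum = 6.5719, which rounds to 6.57.

6.57


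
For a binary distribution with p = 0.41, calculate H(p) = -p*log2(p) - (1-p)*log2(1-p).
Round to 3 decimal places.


H = -0.41*log2(0.41) - 0.59*log2(0.59) = 0.977.

0.977


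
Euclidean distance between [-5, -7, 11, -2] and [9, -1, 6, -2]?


d = sqrt(sum of squared differences). (-5-9)^2=196, (-7--1)^2=36, (11-6)^2=25, (-2--2)^2=0. Sum = 257.

sqrt(257)


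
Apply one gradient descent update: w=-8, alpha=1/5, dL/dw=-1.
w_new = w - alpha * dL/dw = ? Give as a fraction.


w_new = -8 - 1/5 * -1 = -8 - -1/5 = -39/5.

-39/5


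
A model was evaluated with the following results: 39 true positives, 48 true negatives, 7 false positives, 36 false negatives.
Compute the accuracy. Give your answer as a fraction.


Accuracy = (TP + TN) / (TP + TN + FP + FN) = (39 + 48) / 130 = 87/130.

87/130


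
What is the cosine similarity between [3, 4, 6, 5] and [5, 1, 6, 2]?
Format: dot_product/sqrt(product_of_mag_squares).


dot = 65. |a|^2 = 86, |b|^2 = 66. cos = 65/sqrt(5676).

65/sqrt(5676)


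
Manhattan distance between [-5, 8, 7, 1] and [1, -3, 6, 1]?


d = sum of absolute differences: |-5-1|=6 + |8--3|=11 + |7-6|=1 + |1-1|=0 = 18.

18


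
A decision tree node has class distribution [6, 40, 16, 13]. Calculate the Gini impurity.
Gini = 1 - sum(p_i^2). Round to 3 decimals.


Total = 75. Proportions: 6/75, 40/75, 16/75, 13/75. sum(p_i^2) = 0.3664. Gini = 1 - 0.3664 = 0.6336, which rounds to 0.634.

0.634


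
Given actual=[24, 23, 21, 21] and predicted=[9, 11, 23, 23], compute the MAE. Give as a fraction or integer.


MAE = (1/4) * (|24-9|=15 + |23-11|=12 + |21-23|=2 + |21-23|=2). Sum = 31. MAE = 31/4.

31/4


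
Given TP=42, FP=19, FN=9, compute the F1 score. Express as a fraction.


Precision = 42/61 = 42/61. Recall = 42/51 = 14/17. F1 = 2*P*R/(P+R) = 3/4.

3/4


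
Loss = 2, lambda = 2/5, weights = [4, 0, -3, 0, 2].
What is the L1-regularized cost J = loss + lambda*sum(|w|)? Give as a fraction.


L1 norm = sum(|w|) = 9. J = 2 + 2/5 * 9 = 28/5.

28/5


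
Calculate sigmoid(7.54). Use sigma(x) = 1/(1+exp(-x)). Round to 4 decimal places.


sigma(7.54) = 1/(1+e^(-7.54)) = 1/(1+0.000531) = 1/1.000531 = 0.9995.

0.9995


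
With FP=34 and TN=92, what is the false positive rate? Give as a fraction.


FPR = FP / (FP + TN) = 34 / 126 = 17/63.

17/63


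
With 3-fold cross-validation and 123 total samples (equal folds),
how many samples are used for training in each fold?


Each validation fold has 123/3 = 41 samples. Training set = 123 - 41 = 82.

82


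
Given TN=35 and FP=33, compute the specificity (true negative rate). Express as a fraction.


Specificity = TN / (TN + FP) = 35 / 68 = 35/68.

35/68


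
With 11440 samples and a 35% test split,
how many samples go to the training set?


Test set = 11440 * 35% = 4004. Training set = 11440 - 4004 = 7436.

7436


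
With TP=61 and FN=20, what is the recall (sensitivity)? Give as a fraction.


Recall = TP / (TP + FN) = 61 / 81 = 61/81.

61/81


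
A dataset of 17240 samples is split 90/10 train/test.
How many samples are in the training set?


Test set = 17240 * 10% = 1724. Training set = 17240 - 1724 = 15516.

15516


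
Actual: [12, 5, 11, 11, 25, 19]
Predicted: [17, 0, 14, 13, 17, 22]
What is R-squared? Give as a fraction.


Mean(y) = 83/6. SS_res = 136. SS_tot = 1493/6. R^2 = 1 - 136/(1493/6) = 677/1493.

677/1493


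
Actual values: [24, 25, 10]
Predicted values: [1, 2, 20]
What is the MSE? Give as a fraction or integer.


MSE = (1/3) * ((24-1)^2=529 + (25-2)^2=529 + (10-20)^2=100). Sum = 1158. MSE = 386.

386


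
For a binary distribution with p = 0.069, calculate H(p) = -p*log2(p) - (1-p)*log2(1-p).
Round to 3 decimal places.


H = -0.069*log2(0.069) - 0.931*log2(0.931) = 0.362.

0.362


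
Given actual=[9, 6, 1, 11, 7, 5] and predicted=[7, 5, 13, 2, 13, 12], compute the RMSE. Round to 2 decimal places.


MSE = 52.5000. RMSE = sqrt(52.5000) = 7.25.

7.25


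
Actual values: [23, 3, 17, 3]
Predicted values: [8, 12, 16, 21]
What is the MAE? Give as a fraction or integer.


MAE = (1/4) * (|23-8|=15 + |3-12|=9 + |17-16|=1 + |3-21|=18). Sum = 43. MAE = 43/4.

43/4


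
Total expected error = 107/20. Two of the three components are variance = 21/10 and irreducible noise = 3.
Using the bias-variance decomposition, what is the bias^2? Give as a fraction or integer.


Total error = bias^2 + variance + irreducible noise. So bias^2 = 107/20 - 21/10 - 3 = 1/4.

1/4


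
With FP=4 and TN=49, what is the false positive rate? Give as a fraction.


FPR = FP / (FP + TN) = 4 / 53 = 4/53.

4/53


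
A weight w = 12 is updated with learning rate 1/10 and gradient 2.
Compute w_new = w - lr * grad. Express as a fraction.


w_new = 12 - 1/10 * 2 = 12 - 1/5 = 59/5.

59/5


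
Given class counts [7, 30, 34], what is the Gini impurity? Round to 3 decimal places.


Total = 71. Proportions: 7/71, 30/71, 34/71. sum(p_i^2) = 0.4176. Gini = 1 - 0.4176 = 0.5824, which rounds to 0.582.

0.582


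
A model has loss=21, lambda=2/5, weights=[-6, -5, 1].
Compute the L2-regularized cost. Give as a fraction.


L2 sq norm = sum(w^2) = 62. J = 21 + 2/5 * 62 = 229/5.

229/5


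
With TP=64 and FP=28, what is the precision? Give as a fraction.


Precision = TP / (TP + FP) = 64 / 92 = 16/23.

16/23


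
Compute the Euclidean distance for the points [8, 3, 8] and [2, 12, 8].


d = sqrt(sum of squared differences). (8-2)^2=36, (3-12)^2=81, (8-8)^2=0. Sum = 117.

sqrt(117)


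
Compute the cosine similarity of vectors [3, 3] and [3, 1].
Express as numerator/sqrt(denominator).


dot = 12. |a|^2 = 18, |b|^2 = 10. cos = 12/sqrt(180).

12/sqrt(180)


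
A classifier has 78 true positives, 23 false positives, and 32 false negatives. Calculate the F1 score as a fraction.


Precision = 78/101 = 78/101. Recall = 78/110 = 39/55. F1 = 2*P*R/(P+R) = 156/211.

156/211


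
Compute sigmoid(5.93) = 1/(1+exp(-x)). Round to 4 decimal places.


sigma(5.93) = 1/(1+e^(-5.93)) = 1/(1+0.002658) = 1/1.002658 = 0.9973.

0.9973


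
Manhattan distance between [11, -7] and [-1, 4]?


d = sum of absolute differences: |11--1|=12 + |-7-4|=11 = 23.

23


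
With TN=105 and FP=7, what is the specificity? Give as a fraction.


Specificity = TN / (TN + FP) = 105 / 112 = 15/16.

15/16


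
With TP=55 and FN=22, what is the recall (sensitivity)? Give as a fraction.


Recall = TP / (TP + FN) = 55 / 77 = 5/7.

5/7


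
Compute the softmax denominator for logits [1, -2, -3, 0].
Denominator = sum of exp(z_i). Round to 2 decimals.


Denom = e^1=2.7183 + e^-2=0.1353 + e^-3=0.0498 + e^0=1.0000. Sum = 3.9034, which rounds to 3.90.

3.90


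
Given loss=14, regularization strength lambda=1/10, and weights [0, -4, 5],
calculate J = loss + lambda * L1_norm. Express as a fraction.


L1 norm = sum(|w|) = 9. J = 14 + 1/10 * 9 = 149/10.

149/10


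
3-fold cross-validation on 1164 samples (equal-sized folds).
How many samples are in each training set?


Each validation fold has 1164/3 = 388 samples. Training set = 1164 - 388 = 776.

776


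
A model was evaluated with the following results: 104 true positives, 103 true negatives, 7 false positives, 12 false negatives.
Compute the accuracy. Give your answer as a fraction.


Accuracy = (TP + TN) / (TP + TN + FP + FN) = (104 + 103) / 226 = 207/226.

207/226


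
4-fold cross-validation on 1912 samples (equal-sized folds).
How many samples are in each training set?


Each validation fold has 1912/4 = 478 samples. Training set = 1912 - 478 = 1434.

1434


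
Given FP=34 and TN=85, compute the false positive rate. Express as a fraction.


FPR = FP / (FP + TN) = 34 / 119 = 2/7.

2/7


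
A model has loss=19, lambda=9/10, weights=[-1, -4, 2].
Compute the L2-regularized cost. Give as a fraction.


L2 sq norm = sum(w^2) = 21. J = 19 + 9/10 * 21 = 379/10.

379/10


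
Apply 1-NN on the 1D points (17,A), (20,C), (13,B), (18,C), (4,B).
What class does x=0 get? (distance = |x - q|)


Distances: |17-0|=17, |20-0|=20, |13-0|=13, |18-0|=18, |4-0|=4. 1 nearest: (4,B). Counts: {'B': 1}. Majority class: B.

B


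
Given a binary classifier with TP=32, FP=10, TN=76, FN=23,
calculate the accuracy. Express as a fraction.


Accuracy = (TP + TN) / (TP + TN + FP + FN) = (32 + 76) / 141 = 36/47.

36/47


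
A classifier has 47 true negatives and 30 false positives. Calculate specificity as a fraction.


Specificity = TN / (TN + FP) = 47 / 77 = 47/77.

47/77


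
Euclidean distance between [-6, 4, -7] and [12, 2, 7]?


d = sqrt(sum of squared differences). (-6-12)^2=324, (4-2)^2=4, (-7-7)^2=196. Sum = 524.

sqrt(524)


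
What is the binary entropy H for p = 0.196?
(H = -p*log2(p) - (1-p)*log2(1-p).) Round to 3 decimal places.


H = -0.196*log2(0.196) - 0.804*log2(0.804) = 0.714.

0.714


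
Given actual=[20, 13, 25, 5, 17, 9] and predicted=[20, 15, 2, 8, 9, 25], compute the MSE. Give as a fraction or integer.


MSE = (1/6) * ((20-20)^2=0 + (13-15)^2=4 + (25-2)^2=529 + (5-8)^2=9 + (17-9)^2=64 + (9-25)^2=256). Sum = 862. MSE = 431/3.

431/3


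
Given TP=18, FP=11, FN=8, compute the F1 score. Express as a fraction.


Precision = 18/29 = 18/29. Recall = 18/26 = 9/13. F1 = 2*P*R/(P+R) = 36/55.

36/55


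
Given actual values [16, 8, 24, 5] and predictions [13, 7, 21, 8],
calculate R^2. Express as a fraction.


Mean(y) = 53/4. SS_res = 28. SS_tot = 875/4. R^2 = 1 - 28/(875/4) = 109/125.

109/125


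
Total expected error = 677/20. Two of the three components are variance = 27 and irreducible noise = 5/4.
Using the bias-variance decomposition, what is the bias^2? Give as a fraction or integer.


Total error = bias^2 + variance + irreducible noise. So bias^2 = 677/20 - 27 - 5/4 = 28/5.

28/5


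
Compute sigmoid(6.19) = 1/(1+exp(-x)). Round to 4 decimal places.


sigma(6.19) = 1/(1+e^(-6.19)) = 1/(1+0.002050) = 1/1.002050 = 0.9980.

0.9980


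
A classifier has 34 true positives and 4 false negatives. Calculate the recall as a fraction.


Recall = TP / (TP + FN) = 34 / 38 = 17/19.

17/19


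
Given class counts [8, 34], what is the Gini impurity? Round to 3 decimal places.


Total = 42. Proportions: 8/42, 34/42. sum(p_i^2) = 0.6916. Gini = 1 - 0.6916 = 0.3084, which rounds to 0.308.

0.308


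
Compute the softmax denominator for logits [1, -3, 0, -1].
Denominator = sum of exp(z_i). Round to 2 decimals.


Denom = e^1=2.7183 + e^-3=0.0498 + e^0=1.0000 + e^-1=0.3679. Sum = 4.1360, which rounds to 4.14.

4.14


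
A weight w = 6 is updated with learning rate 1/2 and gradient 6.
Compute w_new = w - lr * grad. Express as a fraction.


w_new = 6 - 1/2 * 6 = 6 - 3 = 3.

3


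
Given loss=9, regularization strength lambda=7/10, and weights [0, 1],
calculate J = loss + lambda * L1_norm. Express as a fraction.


L1 norm = sum(|w|) = 1. J = 9 + 7/10 * 1 = 97/10.

97/10


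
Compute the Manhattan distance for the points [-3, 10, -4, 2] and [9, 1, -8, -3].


d = sum of absolute differences: |-3-9|=12 + |10-1|=9 + |-4--8|=4 + |2--3|=5 = 30.

30


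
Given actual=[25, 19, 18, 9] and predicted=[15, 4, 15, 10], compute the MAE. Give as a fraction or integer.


MAE = (1/4) * (|25-15|=10 + |19-4|=15 + |18-15|=3 + |9-10|=1). Sum = 29. MAE = 29/4.

29/4


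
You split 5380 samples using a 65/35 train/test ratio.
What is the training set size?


Test set = 5380 * 35% = 1883. Training set = 5380 - 1883 = 3497.

3497


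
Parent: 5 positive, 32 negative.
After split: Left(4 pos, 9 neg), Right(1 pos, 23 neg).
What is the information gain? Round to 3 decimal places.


H(parent) = 0.5714. H(left) = 0.8905, H(right) = 0.2499. Weighted = (13/37)*0.8905 + (24/37)*0.2499 = 0.4750. IG = 0.5714 - 0.4750 = 0.0964, which rounds to 0.096.

0.096


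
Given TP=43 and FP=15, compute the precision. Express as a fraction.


Precision = TP / (TP + FP) = 43 / 58 = 43/58.

43/58


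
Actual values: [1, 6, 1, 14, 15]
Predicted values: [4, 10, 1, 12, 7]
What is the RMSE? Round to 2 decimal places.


MSE = 18.6000. RMSE = sqrt(18.6000) = 4.31.

4.31


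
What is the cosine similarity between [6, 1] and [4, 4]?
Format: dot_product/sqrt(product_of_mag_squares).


dot = 28. |a|^2 = 37, |b|^2 = 32. cos = 28/sqrt(1184).

28/sqrt(1184)


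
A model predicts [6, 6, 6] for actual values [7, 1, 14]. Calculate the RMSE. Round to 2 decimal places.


MSE = 30.0000. RMSE = sqrt(30.0000) = 5.48.

5.48


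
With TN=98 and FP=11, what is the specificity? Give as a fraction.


Specificity = TN / (TN + FP) = 98 / 109 = 98/109.

98/109


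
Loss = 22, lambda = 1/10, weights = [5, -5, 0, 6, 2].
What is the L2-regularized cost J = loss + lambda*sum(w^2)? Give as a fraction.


L2 sq norm = sum(w^2) = 90. J = 22 + 1/10 * 90 = 31.

31
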